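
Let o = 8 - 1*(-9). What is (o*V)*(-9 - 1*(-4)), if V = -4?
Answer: 340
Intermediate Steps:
o = 17 (o = 8 + 9 = 17)
(o*V)*(-9 - 1*(-4)) = (17*(-4))*(-9 - 1*(-4)) = -68*(-9 + 4) = -68*(-5) = 340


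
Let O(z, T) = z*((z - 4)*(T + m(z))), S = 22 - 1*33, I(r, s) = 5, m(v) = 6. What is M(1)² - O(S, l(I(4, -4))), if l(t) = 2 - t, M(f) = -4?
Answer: -479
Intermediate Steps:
S = -11 (S = 22 - 33 = -11)
O(z, T) = z*(-4 + z)*(6 + T) (O(z, T) = z*((z - 4)*(T + 6)) = z*((-4 + z)*(6 + T)) = z*(-4 + z)*(6 + T))
M(1)² - O(S, l(I(4, -4))) = (-4)² - (-11)*(-24 - 4*(2 - 1*5) + 6*(-11) + (2 - 1*5)*(-11)) = 16 - (-11)*(-24 - 4*(2 - 5) - 66 + (2 - 5)*(-11)) = 16 - (-11)*(-24 - 4*(-3) - 66 - 3*(-11)) = 16 - (-11)*(-24 + 12 - 66 + 33) = 16 - (-11)*(-45) = 16 - 1*495 = 16 - 495 = -479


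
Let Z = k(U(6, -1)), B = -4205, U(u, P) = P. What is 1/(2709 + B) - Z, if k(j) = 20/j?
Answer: 29919/1496 ≈ 19.999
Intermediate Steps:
Z = -20 (Z = 20/(-1) = 20*(-1) = -20)
1/(2709 + B) - Z = 1/(2709 - 4205) - 1*(-20) = 1/(-1496) + 20 = -1/1496 + 20 = 29919/1496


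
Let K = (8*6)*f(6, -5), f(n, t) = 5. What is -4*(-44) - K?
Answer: -64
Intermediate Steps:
K = 240 (K = (8*6)*5 = 48*5 = 240)
-4*(-44) - K = -4*(-44) - 1*240 = 176 - 240 = -64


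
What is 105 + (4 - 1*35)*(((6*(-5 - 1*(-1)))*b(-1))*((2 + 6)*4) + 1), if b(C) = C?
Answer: -23734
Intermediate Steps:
105 + (4 - 1*35)*(((6*(-5 - 1*(-1)))*b(-1))*((2 + 6)*4) + 1) = 105 + (4 - 1*35)*(((6*(-5 - 1*(-1)))*(-1))*((2 + 6)*4) + 1) = 105 + (4 - 35)*(((6*(-5 + 1))*(-1))*(8*4) + 1) = 105 - 31*(((6*(-4))*(-1))*32 + 1) = 105 - 31*(-24*(-1)*32 + 1) = 105 - 31*(24*32 + 1) = 105 - 31*(768 + 1) = 105 - 31*769 = 105 - 23839 = -23734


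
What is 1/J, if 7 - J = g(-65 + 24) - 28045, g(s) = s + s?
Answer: 1/28134 ≈ 3.5544e-5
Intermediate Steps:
g(s) = 2*s
J = 28134 (J = 7 - (2*(-65 + 24) - 28045) = 7 - (2*(-41) - 28045) = 7 - (-82 - 28045) = 7 - 1*(-28127) = 7 + 28127 = 28134)
1/J = 1/28134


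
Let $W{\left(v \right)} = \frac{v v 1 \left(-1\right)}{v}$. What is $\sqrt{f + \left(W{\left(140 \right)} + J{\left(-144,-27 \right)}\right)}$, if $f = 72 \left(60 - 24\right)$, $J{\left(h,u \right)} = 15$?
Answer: $\sqrt{2467} \approx 49.669$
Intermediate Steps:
$f = 2592$ ($f = 72 \cdot 36 = 2592$)
$W{\left(v \right)} = - v$ ($W{\left(v \right)} = \frac{v^{2} \cdot 1 \left(-1\right)}{v} = \frac{v^{2} \left(-1\right)}{v} = \frac{\left(-1\right) v^{2}}{v} = - v$)
$\sqrt{f + \left(W{\left(140 \right)} + J{\left(-144,-27 \right)}\right)} = \sqrt{2592 + \left(\left(-1\right) 140 + 15\right)} = \sqrt{2592 + \left(-140 + 15\right)} = \sqrt{2592 - 125} = \sqrt{2467}$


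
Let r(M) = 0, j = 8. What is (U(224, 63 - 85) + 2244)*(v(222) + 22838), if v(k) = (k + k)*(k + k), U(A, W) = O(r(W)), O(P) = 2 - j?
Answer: 492301812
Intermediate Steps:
O(P) = -6 (O(P) = 2 - 1*8 = 2 - 8 = -6)
U(A, W) = -6
v(k) = 4*k**2 (v(k) = (2*k)*(2*k) = 4*k**2)
(U(224, 63 - 85) + 2244)*(v(222) + 22838) = (-6 + 2244)*(4*222**2 + 22838) = 2238*(4*49284 + 22838) = 2238*(197136 + 22838) = 2238*219974 = 492301812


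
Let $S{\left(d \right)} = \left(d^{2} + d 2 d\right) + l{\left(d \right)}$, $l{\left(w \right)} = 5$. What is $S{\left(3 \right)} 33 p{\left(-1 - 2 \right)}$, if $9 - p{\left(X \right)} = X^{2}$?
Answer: $0$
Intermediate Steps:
$p{\left(X \right)} = 9 - X^{2}$
$S{\left(d \right)} = 5 + 3 d^{2}$ ($S{\left(d \right)} = \left(d^{2} + d 2 d\right) + 5 = \left(d^{2} + 2 d d\right) + 5 = \left(d^{2} + 2 d^{2}\right) + 5 = 3 d^{2} + 5 = 5 + 3 d^{2}$)
$S{\left(3 \right)} 33 p{\left(-1 - 2 \right)} = \left(5 + 3 \cdot 3^{2}\right) 33 \left(9 - \left(-1 - 2\right)^{2}\right) = \left(5 + 3 \cdot 9\right) 33 \left(9 - \left(-3\right)^{2}\right) = \left(5 + 27\right) 33 \left(9 - 9\right) = 32 \cdot 33 \left(9 - 9\right) = 1056 \cdot 0 = 0$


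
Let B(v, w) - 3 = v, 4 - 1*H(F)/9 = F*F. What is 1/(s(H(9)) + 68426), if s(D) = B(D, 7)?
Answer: 1/67736 ≈ 1.4763e-5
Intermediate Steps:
H(F) = 36 - 9*F**2 (H(F) = 36 - 9*F*F = 36 - 9*F**2)
B(v, w) = 3 + v
s(D) = 3 + D
1/(s(H(9)) + 68426) = 1/((3 + (36 - 9*9**2)) + 68426) = 1/((3 + (36 - 9*81)) + 68426) = 1/((3 + (36 - 729)) + 68426) = 1/((3 - 693) + 68426) = 1/(-690 + 68426) = 1/67736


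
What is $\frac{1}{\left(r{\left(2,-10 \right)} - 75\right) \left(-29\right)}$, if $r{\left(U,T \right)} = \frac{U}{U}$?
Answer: $\frac{1}{2146} \approx 0.00046598$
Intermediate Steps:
$r{\left(U,T \right)} = 1$
$\frac{1}{\left(r{\left(2,-10 \right)} - 75\right) \left(-29\right)} = \frac{1}{\left(1 - 75\right) \left(-29\right)} = \frac{1}{\left(-74\right) \left(-29\right)} = \frac{1}{2146}$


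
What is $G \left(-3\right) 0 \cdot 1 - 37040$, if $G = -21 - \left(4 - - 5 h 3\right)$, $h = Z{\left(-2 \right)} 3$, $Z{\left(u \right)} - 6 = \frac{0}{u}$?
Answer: $-37040$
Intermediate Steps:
$Z{\left(u \right)} = 6$ ($Z{\left(u \right)} = 6 + \frac{0}{u} = 6 + 0 = 6$)
$h = 18$ ($h = 6 \cdot 3 = 18$)
$G = -295$ ($G = -21 - \left(4 - \left(-5\right) 18 \cdot 3\right) = -21 - \left(4 - \left(-90\right) 3\right) = -21 - \left(4 - -270\right) = -21 - \left(4 + 270\right) = -21 - 274 = -295$)
$G \left(-3\right) 0 \cdot 1 - 37040 = - 295 \left(-3\right) 0 \cdot 1 - 37040 = - 295 \cdot 0 \cdot 1 - 37040 = \left(-295\right) 0 - 37040 = 0 - 37040 = -37040$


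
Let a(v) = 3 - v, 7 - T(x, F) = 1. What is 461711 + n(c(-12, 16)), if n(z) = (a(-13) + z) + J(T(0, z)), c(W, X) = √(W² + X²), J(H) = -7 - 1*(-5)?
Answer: 461745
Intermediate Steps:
T(x, F) = 6 (T(x, F) = 7 - 1*1 = 7 - 1 = 6)
J(H) = -2 (J(H) = -7 + 5 = -2)
n(z) = 14 + z (n(z) = ((3 - 1*(-13)) + z) - 2 = ((3 + 13) + z) - 2 = (16 + z) - 2 = 14 + z)
461711 + n(c(-12, 16)) = 461711 + (14 + √((-12)² + 16²)) = 461711 + (14 + √(144 + 256)) = 461711 + (14 + √400) = 461711 + (14 + 20) = 461711 + 34 = 461745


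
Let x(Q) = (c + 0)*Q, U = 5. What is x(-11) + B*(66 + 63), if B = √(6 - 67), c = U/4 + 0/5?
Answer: -55/4 + 129*I*√61 ≈ -13.75 + 1007.5*I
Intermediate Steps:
c = 5/4 (c = 5/4 + 0/5 = 5*(¼) + 0*(⅕) = 5/4 + 0 = 5/4 ≈ 1.2500)
B = I*√61 (B = √(-61) = I*√61 ≈ 7.8102*I)
x(Q) = 5*Q/4 (x(Q) = (5/4 + 0)*Q = 5*Q/4)
x(-11) + B*(66 + 63) = (5/4)*(-11) + (I*√61)*(66 + 63) = -55/4 + (I*√61)*129 = -55/4 + 129*I*√61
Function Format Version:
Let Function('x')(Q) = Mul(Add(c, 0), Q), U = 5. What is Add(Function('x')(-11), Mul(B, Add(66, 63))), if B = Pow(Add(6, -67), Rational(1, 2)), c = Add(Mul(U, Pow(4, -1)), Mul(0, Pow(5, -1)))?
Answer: Add(Rational(-55, 4), Mul(129, I, Pow(61, Rational(1, 2)))) ≈ Add(-13.750, Mul(1007.5, I))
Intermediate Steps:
c = Rational(5, 4) (c = Add(Mul(5, Pow(4, -1)), Mul(0, Pow(5, -1))) = Add(Mul(5, Rational(1, 4)), Mul(0, Rational(1, 5))) = Add(Rational(5, 4), 0) = Rational(5, 4) ≈ 1.2500)
B = Mul(I, Pow(61, Rational(1, 2))) (B = Pow(-61, Rational(1, 2)) = Mul(I, Pow(61, Rational(1, 2))) ≈ Mul(7.8102, I))
Function('x')(Q) = Mul(Rational(5, 4), Q) (Function('x')(Q) = Mul(Add(Rational(5, 4), 0), Q) = Mul(Rational(5, 4), Q))
Add(Function('x')(-11), Mul(B, Add(66, 63))) = Add(Mul(Rational(5, 4), -11), Mul(Mul(I, Pow(61, Rational(1, 2))), Add(66, 63))) = Add(Rational(-55, 4), Mul(Mul(I, Pow(61, Rational(1, 2))), 129)) = Add(Rational(-55, 4), Mul(129, I, Pow(61, Rational(1, 2))))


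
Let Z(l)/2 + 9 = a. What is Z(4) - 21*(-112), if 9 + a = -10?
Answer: 2296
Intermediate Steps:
a = -19 (a = -9 - 10 = -19)
Z(l) = -56 (Z(l) = -18 + 2*(-19) = -18 - 38 = -56)
Z(4) - 21*(-112) = -56 - 21*(-112) = -56 + 2352 = 2296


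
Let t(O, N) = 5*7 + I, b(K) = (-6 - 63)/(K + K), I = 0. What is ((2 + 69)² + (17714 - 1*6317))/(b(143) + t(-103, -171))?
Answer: 4701268/9941 ≈ 472.92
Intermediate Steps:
b(K) = -69/(2*K) (b(K) = -69*1/(2*K) = -69/(2*K))
t(O, N) = 35 (t(O, N) = 5*7 + 0 = 35 + 0 = 35)
((2 + 69)² + (17714 - 1*6317))/(b(143) + t(-103, -171)) = ((2 + 69)² + (17714 - 1*6317))/(-69/2/143 + 35) = (71² + (17714 - 6317))/(-69/2*1/143 + 35) = (5041 + 11397)/(-69/286 + 35) = 16438/(9941/286) = 16438*(286/9941) = 4701268/9941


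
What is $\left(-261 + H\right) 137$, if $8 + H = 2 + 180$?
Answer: $-11919$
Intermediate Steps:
$H = 174$ ($H = -8 + \left(2 + 180\right) = -8 + 182 = 174$)
$\left(-261 + H\right) 137 = \left(-261 + 174\right) 137 = \left(-87\right) 137 = -11919$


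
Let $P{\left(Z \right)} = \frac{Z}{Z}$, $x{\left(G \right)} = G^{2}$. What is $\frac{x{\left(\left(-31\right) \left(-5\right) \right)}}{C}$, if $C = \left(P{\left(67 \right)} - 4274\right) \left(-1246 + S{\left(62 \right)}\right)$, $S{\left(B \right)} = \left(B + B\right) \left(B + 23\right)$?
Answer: $- \frac{24025}{39713262} \approx -0.00060496$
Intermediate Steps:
$P{\left(Z \right)} = 1$
$S{\left(B \right)} = 2 B \left(23 + B\right)$
$C = -39713262$ ($C = \left(1 - 4274\right) \left(-1246 + 2 \cdot 62 \left(23 + 62\right)\right) = - 4273 \left(-1246 + 2 \cdot 62 \cdot 85\right) = - 4273 \left(-1246 + 10540\right) = \left(-4273\right) 9294 = -39713262$)
$\frac{x{\left(\left(-31\right) \left(-5\right) \right)}}{C} = \frac{\left(\left(-31\right) \left(-5\right)\right)^{2}}{-39713262} = 155^{2} \left(- \frac{1}{39713262}\right) = 24025 \left(- \frac{1}{39713262}\right) = - \frac{24025}{39713262}$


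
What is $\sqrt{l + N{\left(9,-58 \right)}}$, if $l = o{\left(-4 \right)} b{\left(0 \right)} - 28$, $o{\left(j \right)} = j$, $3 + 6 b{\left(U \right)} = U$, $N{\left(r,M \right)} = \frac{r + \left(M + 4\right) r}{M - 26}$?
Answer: $\frac{i \sqrt{3983}}{14} \approx 4.5079 i$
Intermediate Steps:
$N{\left(r,M \right)} = \frac{r + r \left(4 + M\right)}{-26 + M}$ ($N{\left(r,M \right)} = \frac{r + \left(4 + M\right) r}{-26 + M} = \frac{r + r \left(4 + M\right)}{-26 + M}$)
$b{\left(U \right)} = - \frac{1}{2} + \frac{U}{6}$
$l = -26$ ($l = - 4 \left(- \frac{1}{2} + \frac{1}{6} \cdot 0\right) - 28 = - 4 \left(- \frac{1}{2} + 0\right) - 28 = \left(-4\right) \left(- \frac{1}{2}\right) - 28 = 2 - 28 = -26$)
$\sqrt{l + N{\left(9,-58 \right)}} = \sqrt{-26 + \frac{9 \left(5 - 58\right)}{-26 - 58}} = \sqrt{-26 + 9 \frac{1}{-84} \left(-53\right)} = \sqrt{-26 + 9 \left(- \frac{1}{84}\right) \left(-53\right)} = \sqrt{-26 + \frac{159}{28}} = \sqrt{- \frac{569}{28}} = \frac{i \sqrt{3983}}{14}$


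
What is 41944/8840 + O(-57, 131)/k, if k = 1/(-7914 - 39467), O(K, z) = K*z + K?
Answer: 393926586863/1105 ≈ 3.5649e+8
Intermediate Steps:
O(K, z) = K + K*z
k = -1/47381 (k = 1/(-47381) = -1/47381 ≈ -2.1106e-5)
41944/8840 + O(-57, 131)/k = 41944/8840 + (-57*(1 + 131))/(-1/47381) = 41944*(1/8840) - 57*132*(-47381) = 5243/1105 - 7524*(-47381) = 5243/1105 + 356494644 = 393926586863/1105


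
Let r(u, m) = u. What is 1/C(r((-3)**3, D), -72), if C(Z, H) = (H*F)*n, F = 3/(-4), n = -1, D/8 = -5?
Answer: -1/54 ≈ -0.018519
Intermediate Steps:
D = -40 (D = 8*(-5) = -40)
F = -3/4 (F = 3*(-1/4) = -3/4 ≈ -0.75000)
C(Z, H) = 3*H/4 (C(Z, H) = (H*(-3/4))*(-1) = -3*H/4*(-1) = 3*H/4)
1/C(r((-3)**3, D), -72) = 1/((3/4)*(-72)) = 1/(-54) = -1/54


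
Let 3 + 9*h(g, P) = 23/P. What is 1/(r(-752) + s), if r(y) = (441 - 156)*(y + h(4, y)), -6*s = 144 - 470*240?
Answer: -2256/441363769 ≈ -5.1114e-6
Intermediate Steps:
s = 18776 (s = -(144 - 470*240)/6 = -(144 - 112800)/6 = -1/6*(-112656) = 18776)
h(g, P) = -1/3 + 23/(9*P) (h(g, P) = -1/3 + (23/P)/9 = -1/3 + 23/(9*P))
r(y) = 285*y + 95*(23 - 3*y)/(3*y) (r(y) = (441 - 156)*(y + (23 - 3*y)/(9*y)) = 285*(y + (23 - 3*y)/(9*y)) = 285*y + 95*(23 - 3*y)/(3*y))
1/(r(-752) + s) = 1/((-95 + 285*(-752) + (2185/3)/(-752)) + 18776) = 1/((-95 - 214320 + (2185/3)*(-1/752)) + 18776) = 1/((-95 - 214320 - 2185/2256) + 18776) = 1/(-483722425/2256 + 18776) = 1/(-441363769/2256) = -2256/441363769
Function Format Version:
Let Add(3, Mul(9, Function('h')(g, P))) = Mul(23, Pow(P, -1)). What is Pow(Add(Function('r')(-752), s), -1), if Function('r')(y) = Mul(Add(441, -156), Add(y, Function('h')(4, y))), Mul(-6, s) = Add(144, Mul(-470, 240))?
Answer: Rational(-2256, 441363769) ≈ -5.1114e-6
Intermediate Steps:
s = 18776 (s = Mul(Rational(-1, 6), Add(144, Mul(-470, 240))) = Mul(Rational(-1, 6), Add(144, -112800)) = Mul(Rational(-1, 6), -112656) = 18776)
Function('h')(g, P) = Add(Rational(-1, 3), Mul(Rational(23, 9), Pow(P, -1))) (Function('h')(g, P) = Add(Rational(-1, 3), Mul(Rational(1, 9), Mul(23, Pow(P, -1)))) = Add(Rational(-1, 3), Mul(Rational(23, 9), Pow(P, -1))))
Function('r')(y) = Add(Mul(285, y), Mul(Rational(95, 3), Pow(y, -1), Add(23, Mul(-3, y)))) (Function('r')(y) = Mul(Add(441, -156), Add(y, Mul(Rational(1, 9), Pow(y, -1), Add(23, Mul(-3, y))))) = Mul(285, Add(y, Mul(Rational(1, 9), Pow(y, -1), Add(23, Mul(-3, y))))) = Add(Mul(285, y), Mul(Rational(95, 3), Pow(y, -1), Add(23, Mul(-3, y)))))
Pow(Add(Function('r')(-752), s), -1) = Pow(Add(Add(-95, Mul(285, -752), Mul(Rational(2185, 3), Pow(-752, -1))), 18776), -1) = Pow(Add(Add(-95, -214320, Mul(Rational(2185, 3), Rational(-1, 752))), 18776), -1) = Pow(Add(Add(-95, -214320, Rational(-2185, 2256)), 18776), -1) = Pow(Add(Rational(-483722425, 2256), 18776), -1) = Pow(Rational(-441363769, 2256), -1) = Rational(-2256, 441363769)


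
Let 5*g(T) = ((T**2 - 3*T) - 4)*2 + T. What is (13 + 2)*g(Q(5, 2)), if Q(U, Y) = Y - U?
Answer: 75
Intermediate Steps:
g(T) = -8/5 - T + 2*T**2/5 (g(T) = (((T**2 - 3*T) - 4)*2 + T)/5 = ((-4 + T**2 - 3*T)*2 + T)/5 = ((-8 - 6*T + 2*T**2) + T)/5 = (-8 - 5*T + 2*T**2)/5 = -8/5 - T + 2*T**2/5)
(13 + 2)*g(Q(5, 2)) = (13 + 2)*(-8/5 - (2 - 1*5) + 2*(2 - 1*5)**2/5) = 15*(-8/5 - (2 - 5) + 2*(2 - 5)**2/5) = 15*(-8/5 - 1*(-3) + (2/5)*(-3)**2) = 15*(-8/5 + 3 + (2/5)*9) = 15*(-8/5 + 3 + 18/5) = 15*5 = 75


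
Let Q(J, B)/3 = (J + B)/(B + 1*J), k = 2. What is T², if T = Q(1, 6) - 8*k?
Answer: 169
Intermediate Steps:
Q(J, B) = 3 (Q(J, B) = 3*((J + B)/(B + 1*J)) = 3*((B + J)/(B + J)) = 3*1 = 3)
T = -13 (T = 3 - 8*2 = 3 - 16 = -13)
T² = (-13)² = 169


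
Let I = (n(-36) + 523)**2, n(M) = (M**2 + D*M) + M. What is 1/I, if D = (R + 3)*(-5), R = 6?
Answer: 1/11580409 ≈ 8.6353e-8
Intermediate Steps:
D = -45 (D = (6 + 3)*(-5) = 9*(-5) = -45)
n(M) = M**2 - 44*M (n(M) = (M**2 - 45*M) + M = M**2 - 44*M)
I = 11580409 (I = (-36*(-44 - 36) + 523)**2 = (-36*(-80) + 523)**2 = (2880 + 523)**2 = 3403**2 = 11580409)
1/I = 1/11580409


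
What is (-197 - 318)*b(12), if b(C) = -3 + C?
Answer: -4635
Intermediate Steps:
(-197 - 318)*b(12) = (-197 - 318)*(-3 + 12) = -515*9 = -4635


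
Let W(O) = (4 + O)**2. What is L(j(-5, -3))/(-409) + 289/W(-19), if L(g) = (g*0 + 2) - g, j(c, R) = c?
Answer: 116626/92025 ≈ 1.2673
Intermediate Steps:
L(g) = 2 - g (L(g) = (0 + 2) - g = 2 - g)
L(j(-5, -3))/(-409) + 289/W(-19) = (2 - 1*(-5))/(-409) + 289/((4 - 19)**2) = (2 + 5)*(-1/409) + 289/((-15)**2) = 7*(-1/409) + 289/225 = -7/409 + 289*(1/225) = -7/409 + 289/225 = 116626/92025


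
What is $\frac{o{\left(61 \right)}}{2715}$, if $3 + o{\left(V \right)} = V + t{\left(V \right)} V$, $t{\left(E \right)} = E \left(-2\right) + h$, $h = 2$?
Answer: $- \frac{7262}{2715} \approx -2.6748$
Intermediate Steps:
$t{\left(E \right)} = 2 - 2 E$ ($t{\left(E \right)} = E \left(-2\right) + 2 = - 2 E + 2 = 2 - 2 E$)
$o{\left(V \right)} = -3 + V + V \left(2 - 2 V\right)$ ($o{\left(V \right)} = -3 + \left(V + \left(2 - 2 V\right) V\right) = -3 + \left(V + V \left(2 - 2 V\right)\right) = -3 + V + V \left(2 - 2 V\right)$)
$\frac{o{\left(61 \right)}}{2715} = \frac{-3 + 61 - 122 \left(-1 + 61\right)}{2715} = \left(-3 + 61 - 122 \cdot 60\right) \frac{1}{2715} = \left(-3 + 61 - 7320\right) \frac{1}{2715} = \left(-7262\right) \frac{1}{2715} = - \frac{7262}{2715}$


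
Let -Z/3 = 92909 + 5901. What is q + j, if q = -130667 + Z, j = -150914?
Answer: -578011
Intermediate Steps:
Z = -296430 (Z = -3*(92909 + 5901) = -3*98810 = -296430)
q = -427097 (q = -130667 - 296430 = -427097)
q + j = -427097 - 150914 = -578011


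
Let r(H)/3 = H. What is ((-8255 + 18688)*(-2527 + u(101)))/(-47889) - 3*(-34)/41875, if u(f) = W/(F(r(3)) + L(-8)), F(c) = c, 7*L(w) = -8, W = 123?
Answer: 12068828151958/22058870625 ≈ 547.12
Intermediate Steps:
L(w) = -8/7 (L(w) = (⅐)*(-8) = -8/7)
r(H) = 3*H
u(f) = 861/55 (u(f) = 123/(3*3 - 8/7) = 123/(9 - 8/7) = 123/(55/7) = 123*(7/55) = 861/55)
((-8255 + 18688)*(-2527 + u(101)))/(-47889) - 3*(-34)/41875 = ((-8255 + 18688)*(-2527 + 861/55))/(-47889) - 3*(-34)/41875 = (10433*(-138124/55))*(-1/47889) + 102*(1/41875) = -1441047692/55*(-1/47889) + 102/41875 = 1441047692/2633895 + 102/41875 = 12068828151958/22058870625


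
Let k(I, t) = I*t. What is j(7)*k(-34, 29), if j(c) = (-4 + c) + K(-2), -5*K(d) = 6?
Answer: -8874/5 ≈ -1774.8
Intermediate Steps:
K(d) = -6/5 (K(d) = -1/5*6 = -6/5)
j(c) = -26/5 + c (j(c) = (-4 + c) - 6/5 = -26/5 + c)
j(7)*k(-34, 29) = (-26/5 + 7)*(-34*29) = (9/5)*(-986) = -8874/5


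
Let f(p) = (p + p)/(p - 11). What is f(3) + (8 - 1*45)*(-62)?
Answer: 9173/4 ≈ 2293.3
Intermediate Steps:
f(p) = 2*p/(-11 + p) (f(p) = (2*p)/(-11 + p) = 2*p/(-11 + p))
f(3) + (8 - 1*45)*(-62) = 2*3/(-11 + 3) + (8 - 1*45)*(-62) = 2*3/(-8) + (8 - 45)*(-62) = 2*3*(-1/8) - 37*(-62) = -3/4 + 2294 = 9173/4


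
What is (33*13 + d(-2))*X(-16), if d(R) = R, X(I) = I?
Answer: -6832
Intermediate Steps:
(33*13 + d(-2))*X(-16) = (33*13 - 2)*(-16) = (429 - 2)*(-16) = 427*(-16) = -6832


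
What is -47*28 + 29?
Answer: -1287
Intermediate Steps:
-47*28 + 29 = -1316 + 29 = -1287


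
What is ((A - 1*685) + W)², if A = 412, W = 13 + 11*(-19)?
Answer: 219961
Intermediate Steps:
W = -196 (W = 13 - 209 = -196)
((A - 1*685) + W)² = ((412 - 1*685) - 196)² = ((412 - 685) - 196)² = (-273 - 196)² = (-469)² = 219961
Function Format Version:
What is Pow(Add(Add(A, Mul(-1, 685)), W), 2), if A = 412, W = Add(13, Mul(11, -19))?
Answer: 219961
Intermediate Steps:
W = -196 (W = Add(13, -209) = -196)
Pow(Add(Add(A, Mul(-1, 685)), W), 2) = Pow(Add(Add(412, Mul(-1, 685)), -196), 2) = Pow(Add(Add(412, -685), -196), 2) = Pow(Add(-273, -196), 2) = Pow(-469, 2) = 219961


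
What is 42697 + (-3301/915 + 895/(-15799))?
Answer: 10117680161/236985 ≈ 42693.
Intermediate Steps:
42697 + (-3301/915 + 895/(-15799)) = 42697 + (-3301*1/915 + 895*(-1/15799)) = 42697 + (-3301/915 - 895/15799) = 42697 - 868384/236985 = 10117680161/236985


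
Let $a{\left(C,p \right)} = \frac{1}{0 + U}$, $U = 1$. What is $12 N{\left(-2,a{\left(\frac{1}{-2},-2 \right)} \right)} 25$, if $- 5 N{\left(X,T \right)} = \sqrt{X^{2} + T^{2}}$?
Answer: $- 60 \sqrt{5} \approx -134.16$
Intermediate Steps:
$a{\left(C,p \right)} = 1$ ($a{\left(C,p \right)} = \frac{1}{0 + 1} = 1^{-1} = 1$)
$N{\left(X,T \right)} = - \frac{\sqrt{T^{2} + X^{2}}}{5}$ ($N{\left(X,T \right)} = - \frac{\sqrt{X^{2} + T^{2}}}{5} = - \frac{\sqrt{T^{2} + X^{2}}}{5}$)
$12 N{\left(-2,a{\left(\frac{1}{-2},-2 \right)} \right)} 25 = 12 \left(- \frac{\sqrt{1^{2} + \left(-2\right)^{2}}}{5}\right) 25 = 12 \left(- \frac{\sqrt{1 + 4}}{5}\right) 25 = 12 \left(- \frac{\sqrt{5}}{5}\right) 25 = - \frac{12 \sqrt{5}}{5} \cdot 25 = - 60 \sqrt{5}$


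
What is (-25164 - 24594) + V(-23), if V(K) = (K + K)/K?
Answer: -49756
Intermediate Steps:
V(K) = 2 (V(K) = (2*K)/K = 2)
(-25164 - 24594) + V(-23) = (-25164 - 24594) + 2 = -49758 + 2 = -49756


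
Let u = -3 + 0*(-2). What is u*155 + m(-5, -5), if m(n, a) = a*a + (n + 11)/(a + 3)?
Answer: -443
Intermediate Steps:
m(n, a) = a² + (11 + n)/(3 + a)
u = -3 (u = -3 + 0 = -3)
u*155 + m(-5, -5) = -3*155 + (11 - 5 + (-5)³ + 3*(-5)²)/(3 - 5) = -465 + (11 - 5 - 125 + 3*25)/(-2) = -465 - (11 - 5 - 125 + 75)/2 = -465 - ½*(-44) = -465 + 22 = -443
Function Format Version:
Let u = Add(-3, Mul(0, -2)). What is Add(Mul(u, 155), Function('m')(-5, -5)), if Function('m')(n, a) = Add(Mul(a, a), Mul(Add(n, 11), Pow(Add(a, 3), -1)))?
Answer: -443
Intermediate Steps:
Function('m')(n, a) = Add(Pow(a, 2), Mul(Pow(Add(3, a), -1), Add(11, n))) (Function('m')(n, a) = Add(Pow(a, 2), Mul(Add(11, n), Pow(Add(3, a), -1))) = Add(Pow(a, 2), Mul(Pow(Add(3, a), -1), Add(11, n))))
u = -3 (u = Add(-3, 0) = -3)
Add(Mul(u, 155), Function('m')(-5, -5)) = Add(Mul(-3, 155), Mul(Pow(Add(3, -5), -1), Add(11, -5, Pow(-5, 3), Mul(3, Pow(-5, 2))))) = Add(-465, Mul(Pow(-2, -1), Add(11, -5, -125, Mul(3, 25)))) = Add(-465, Mul(Rational(-1, 2), Add(11, -5, -125, 75))) = Add(-465, Mul(Rational(-1, 2), -44)) = Add(-465, 22) = -443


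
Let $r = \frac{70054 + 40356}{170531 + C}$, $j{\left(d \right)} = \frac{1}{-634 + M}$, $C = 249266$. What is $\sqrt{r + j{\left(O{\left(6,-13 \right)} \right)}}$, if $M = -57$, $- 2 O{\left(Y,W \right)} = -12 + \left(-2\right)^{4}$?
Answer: $\frac{\sqrt{22009367937570951}}{290079727} \approx 0.51143$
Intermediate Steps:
$O{\left(Y,W \right)} = -2$ ($O{\left(Y,W \right)} = - \frac{-12 + \left(-2\right)^{4}}{2} = - \frac{-12 + 16}{2} = \left(- \frac{1}{2}\right) 4 = -2$)
$j{\left(d \right)} = - \frac{1}{691}$ ($j{\left(d \right)} = \frac{1}{-634 - 57} = \frac{1}{-691} = - \frac{1}{691}$)
$r = \frac{110410}{419797}$ ($r = \frac{70054 + 40356}{170531 + 249266} = \frac{110410}{419797} \approx 0.26301$)
$\sqrt{r + j{\left(O{\left(6,-13 \right)} \right)}} = \sqrt{\frac{110410}{419797} - \frac{1}{691}} = \sqrt{\frac{75873513}{290079727}} = \frac{\sqrt{22009367937570951}}{290079727}$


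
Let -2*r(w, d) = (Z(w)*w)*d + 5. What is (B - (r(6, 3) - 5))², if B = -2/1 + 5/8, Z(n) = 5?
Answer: 167281/64 ≈ 2613.8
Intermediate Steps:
B = -11/8 (B = -2*1 + 5*(⅛) = -2 + 5/8 = -11/8 ≈ -1.3750)
r(w, d) = -5/2 - 5*d*w/2 (r(w, d) = -((5*w)*d + 5)/2 = -(5*d*w + 5)/2 = -(5 + 5*d*w)/2 = -5/2 - 5*d*w/2)
(B - (r(6, 3) - 5))² = (-11/8 - ((-5/2 - 5/2*3*6) - 5))² = (-11/8 - ((-5/2 - 45) - 5))² = (-11/8 - (-95/2 - 5))² = (-11/8 - 1*(-105/2))² = (-11/8 + 105/2)² = (409/8)² = 167281/64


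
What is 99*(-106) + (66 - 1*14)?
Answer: -10442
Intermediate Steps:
99*(-106) + (66 - 1*14) = -10494 + (66 - 14) = -10494 + 52 = -10442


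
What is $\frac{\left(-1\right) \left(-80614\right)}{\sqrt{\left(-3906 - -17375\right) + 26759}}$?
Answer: $\frac{40307 \sqrt{10057}}{10057} \approx 401.93$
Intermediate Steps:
$\frac{\left(-1\right) \left(-80614\right)}{\sqrt{\left(-3906 - -17375\right) + 26759}} = \frac{80614}{\sqrt{\left(-3906 + 17375\right) + 26759}} = \frac{80614}{\sqrt{13469 + 26759}} = \frac{80614}{\sqrt{40228}} = \frac{80614}{2 \sqrt{10057}} = 80614 \frac{\sqrt{10057}}{20114} = \frac{40307 \sqrt{10057}}{10057}$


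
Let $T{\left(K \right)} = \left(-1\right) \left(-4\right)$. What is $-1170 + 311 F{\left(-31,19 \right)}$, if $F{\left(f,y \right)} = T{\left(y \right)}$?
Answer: $74$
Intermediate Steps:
$T{\left(K \right)} = 4$
$F{\left(f,y \right)} = 4$
$-1170 + 311 F{\left(-31,19 \right)} = -1170 + 311 \cdot 4 = -1170 + 1244 = 74$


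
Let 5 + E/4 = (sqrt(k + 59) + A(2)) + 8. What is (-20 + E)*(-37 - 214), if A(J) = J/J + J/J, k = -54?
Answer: -1004*sqrt(5) ≈ -2245.0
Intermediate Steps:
A(J) = 2 (A(J) = 1 + 1 = 2)
E = 20 + 4*sqrt(5) (E = -20 + 4*((sqrt(-54 + 59) + 2) + 8) = -20 + 4*((sqrt(5) + 2) + 8) = -20 + 4*((2 + sqrt(5)) + 8) = -20 + 4*(10 + sqrt(5)) = -20 + (40 + 4*sqrt(5)) = 20 + 4*sqrt(5) ≈ 28.944)
(-20 + E)*(-37 - 214) = (-20 + (20 + 4*sqrt(5)))*(-37 - 214) = (4*sqrt(5))*(-251) = -1004*sqrt(5)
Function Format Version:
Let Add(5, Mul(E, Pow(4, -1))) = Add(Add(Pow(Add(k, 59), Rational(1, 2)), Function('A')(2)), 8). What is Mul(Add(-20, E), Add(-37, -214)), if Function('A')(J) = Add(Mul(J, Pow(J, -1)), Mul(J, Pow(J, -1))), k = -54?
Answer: Mul(-1004, Pow(5, Rational(1, 2))) ≈ -2245.0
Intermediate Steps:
Function('A')(J) = 2 (Function('A')(J) = Add(1, 1) = 2)
E = Add(20, Mul(4, Pow(5, Rational(1, 2)))) (E = Add(-20, Mul(4, Add(Add(Pow(Add(-54, 59), Rational(1, 2)), 2), 8))) = Add(-20, Mul(4, Add(Add(Pow(5, Rational(1, 2)), 2), 8))) = Add(-20, Mul(4, Add(Add(2, Pow(5, Rational(1, 2))), 8))) = Add(-20, Mul(4, Add(10, Pow(5, Rational(1, 2))))) = Add(-20, Add(40, Mul(4, Pow(5, Rational(1, 2))))) = Add(20, Mul(4, Pow(5, Rational(1, 2)))) ≈ 28.944)
Mul(Add(-20, E), Add(-37, -214)) = Mul(Add(-20, Add(20, Mul(4, Pow(5, Rational(1, 2))))), Add(-37, -214)) = Mul(Mul(4, Pow(5, Rational(1, 2))), -251) = Mul(-1004, Pow(5, Rational(1, 2)))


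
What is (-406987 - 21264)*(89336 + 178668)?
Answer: -114772981004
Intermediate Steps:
(-406987 - 21264)*(89336 + 178668) = -428251*268004 = -114772981004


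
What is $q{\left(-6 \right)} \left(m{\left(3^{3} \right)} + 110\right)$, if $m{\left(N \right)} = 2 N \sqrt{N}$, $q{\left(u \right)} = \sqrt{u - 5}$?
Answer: $i \sqrt{11} \left(110 + 162 \sqrt{3}\right) \approx 1295.4 i$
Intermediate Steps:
$q{\left(u \right)} = \sqrt{-5 + u}$
$m{\left(N \right)} = 2 N^{\frac{3}{2}}$
$q{\left(-6 \right)} \left(m{\left(3^{3} \right)} + 110\right) = \sqrt{-5 - 6} \left(2 \left(3^{3}\right)^{\frac{3}{2}} + 110\right) = \sqrt{-11} \left(2 \cdot 27^{\frac{3}{2}} + 110\right) = i \sqrt{11} \left(2 \cdot 81 \sqrt{3} + 110\right) = i \sqrt{11} \left(162 \sqrt{3} + 110\right) = i \sqrt{11} \left(110 + 162 \sqrt{3}\right)$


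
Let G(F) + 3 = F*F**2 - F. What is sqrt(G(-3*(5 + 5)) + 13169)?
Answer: 2*I*sqrt(3451) ≈ 117.49*I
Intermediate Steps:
G(F) = -3 + F**3 - F (G(F) = -3 + (F*F**2 - F) = -3 + (F**3 - F) = -3 + F**3 - F)
sqrt(G(-3*(5 + 5)) + 13169) = sqrt((-3 + (-3*(5 + 5))**3 - (-3)*(5 + 5)) + 13169) = sqrt((-3 + (-3*10)**3 - (-3)*10) + 13169) = sqrt((-3 + (-30)**3 - 1*(-30)) + 13169) = sqrt((-3 - 27000 + 30) + 13169) = sqrt(-26973 + 13169) = sqrt(-13804) = 2*I*sqrt(3451)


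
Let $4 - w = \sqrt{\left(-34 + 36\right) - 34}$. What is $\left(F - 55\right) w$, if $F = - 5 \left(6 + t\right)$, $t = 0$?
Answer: $-340 + 340 i \sqrt{2} \approx -340.0 + 480.83 i$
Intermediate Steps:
$F = -30$ ($F = - 5 \left(6 + 0\right) = \left(-5\right) 6 = -30$)
$w = 4 - 4 i \sqrt{2}$ ($w = 4 - \sqrt{\left(-34 + 36\right) - 34} = 4 - \sqrt{2 - 34} = 4 - \sqrt{-32} = 4 - 4 i \sqrt{2} \approx 4.0 - 5.6569 i$)
$\left(F - 55\right) w = \left(-30 - 55\right) \left(4 - 4 i \sqrt{2}\right) = - 85 \left(4 - 4 i \sqrt{2}\right) = -340 + 340 i \sqrt{2}$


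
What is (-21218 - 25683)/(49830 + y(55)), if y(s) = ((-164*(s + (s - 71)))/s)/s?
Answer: -141875525/150729354 ≈ -0.94126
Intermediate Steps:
y(s) = (11644 - 328*s)/s² (y(s) = ((-164*(s + (-71 + s)))/s)/s = ((-164*(-71 + 2*s))/s)/s = ((11644 - 328*s)/s)/s = (11644 - 328*s)/s²)
(-21218 - 25683)/(49830 + y(55)) = (-21218 - 25683)/(49830 + 164*(71 - 2*55)/55²) = -46901/(49830 + 164*(1/3025)*(71 - 110)) = -46901/(49830 + 164*(1/3025)*(-39)) = -46901/(49830 - 6396/3025) = -46901/150729354/3025 = -46901*3025/150729354 = -141875525/150729354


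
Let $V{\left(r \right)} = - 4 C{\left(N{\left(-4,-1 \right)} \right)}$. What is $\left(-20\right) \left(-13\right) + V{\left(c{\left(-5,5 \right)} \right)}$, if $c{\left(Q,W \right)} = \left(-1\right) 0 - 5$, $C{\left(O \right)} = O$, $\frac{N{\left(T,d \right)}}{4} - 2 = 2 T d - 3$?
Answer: $148$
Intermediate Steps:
$N{\left(T,d \right)} = -4 + 8 T d$ ($N{\left(T,d \right)} = 8 + 4 \left(2 T d - 3\right) = 8 + 4 \left(-3 + 2 T d\right) = 8 + \left(-12 + 8 T d\right) = -4 + 8 T d$)
$c{\left(Q,W \right)} = -5$ ($c{\left(Q,W \right)} = 0 - 5 = -5$)
$V{\left(r \right)} = -112$ ($V{\left(r \right)} = - 4 \left(-4 + 8 \left(-4\right) \left(-1\right)\right) = - 4 \left(-4 + 32\right) = \left(-4\right) 28 = -112$)
$\left(-20\right) \left(-13\right) + V{\left(c{\left(-5,5 \right)} \right)} = \left(-20\right) \left(-13\right) - 112 = 260 - 112 = 148$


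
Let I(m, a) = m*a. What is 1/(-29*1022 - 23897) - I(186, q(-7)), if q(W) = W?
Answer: 69702569/53535 ≈ 1302.0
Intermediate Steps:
I(m, a) = a*m
1/(-29*1022 - 23897) - I(186, q(-7)) = 1/(-29*1022 - 23897) - (-7)*186 = 1/(-29638 - 23897) - 1*(-1302) = 1/(-53535) + 1302 = -1/53535 + 1302 = 69702569/53535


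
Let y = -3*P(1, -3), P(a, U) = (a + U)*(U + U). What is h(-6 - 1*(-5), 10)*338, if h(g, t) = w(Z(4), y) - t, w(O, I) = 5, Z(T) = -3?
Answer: -1690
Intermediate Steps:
P(a, U) = 2*U*(U + a) (P(a, U) = (U + a)*(2*U) = 2*U*(U + a))
y = -36 (y = -6*(-3)*(-3 + 1) = -6*(-3)*(-2) = -3*12 = -36)
h(g, t) = 5 - t
h(-6 - 1*(-5), 10)*338 = (5 - 1*10)*338 = (5 - 10)*338 = -5*338 = -1690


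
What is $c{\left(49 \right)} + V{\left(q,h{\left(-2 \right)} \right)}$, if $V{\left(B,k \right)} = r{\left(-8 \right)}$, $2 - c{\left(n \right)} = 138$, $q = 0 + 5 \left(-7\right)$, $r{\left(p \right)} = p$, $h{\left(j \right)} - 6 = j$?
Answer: $-144$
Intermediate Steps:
$h{\left(j \right)} = 6 + j$
$q = -35$ ($q = 0 - 35 = -35$)
$c{\left(n \right)} = -136$ ($c{\left(n \right)} = 2 - 138 = -136$)
$V{\left(B,k \right)} = -8$
$c{\left(49 \right)} + V{\left(q,h{\left(-2 \right)} \right)} = -136 - 8 = -144$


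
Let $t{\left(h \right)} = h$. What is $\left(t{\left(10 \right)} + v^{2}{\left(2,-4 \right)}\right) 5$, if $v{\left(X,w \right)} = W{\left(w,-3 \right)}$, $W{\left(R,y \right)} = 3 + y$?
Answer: $50$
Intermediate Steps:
$v{\left(X,w \right)} = 0$ ($v{\left(X,w \right)} = 3 - 3 = 0$)
$\left(t{\left(10 \right)} + v^{2}{\left(2,-4 \right)}\right) 5 = \left(10 + 0^{2}\right) 5 = \left(10 + 0\right) 5 = 10 \cdot 5 = 50$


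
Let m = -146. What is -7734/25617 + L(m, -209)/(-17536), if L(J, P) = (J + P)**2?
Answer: -1121335283/149739904 ≈ -7.4886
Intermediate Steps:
-7734/25617 + L(m, -209)/(-17536) = -7734/25617 + (-146 - 209)**2/(-17536) = -7734*1/25617 + (-355)**2*(-1/17536) = -2578/8539 + 126025*(-1/17536) = -2578/8539 - 126025/17536 = -1121335283/149739904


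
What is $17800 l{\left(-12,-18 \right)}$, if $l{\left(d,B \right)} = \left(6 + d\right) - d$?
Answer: $106800$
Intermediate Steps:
$l{\left(d,B \right)} = 6$
$17800 l{\left(-12,-18 \right)} = 17800 \cdot 6 = 106800$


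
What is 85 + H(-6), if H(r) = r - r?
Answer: 85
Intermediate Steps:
H(r) = 0
85 + H(-6) = 85 + 0 = 85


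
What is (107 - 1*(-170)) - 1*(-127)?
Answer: 404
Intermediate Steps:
(107 - 1*(-170)) - 1*(-127) = (107 + 170) + 127 = 277 + 127 = 404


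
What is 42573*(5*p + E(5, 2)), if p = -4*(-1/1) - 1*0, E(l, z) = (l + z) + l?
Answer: 1362336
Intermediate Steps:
E(l, z) = z + 2*l
p = 4 (p = -4/((-2*½)) + 0 = -4/(-1) + 0 = -4*(-1) + 0 = 4 + 0 = 4)
42573*(5*p + E(5, 2)) = 42573*(5*4 + (2 + 2*5)) = 42573*(20 + (2 + 10)) = 42573*(20 + 12) = 42573*32 = 1362336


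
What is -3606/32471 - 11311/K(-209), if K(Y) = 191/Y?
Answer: 76760722783/6201961 ≈ 12377.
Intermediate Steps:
-3606/32471 - 11311/K(-209) = -3606/32471 - 11311/(191/(-209)) = -3606*1/32471 - 11311/(191*(-1/209)) = -3606/32471 - 11311/(-191/209) = -3606/32471 - 11311*(-209/191) = -3606/32471 + 2363999/191 = 76760722783/6201961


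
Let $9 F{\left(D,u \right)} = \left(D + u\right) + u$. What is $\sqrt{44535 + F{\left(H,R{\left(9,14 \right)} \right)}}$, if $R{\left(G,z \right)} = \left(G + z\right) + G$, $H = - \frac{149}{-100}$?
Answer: $\frac{\sqrt{40088049}}{30} \approx 211.05$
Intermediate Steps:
$H = \frac{149}{100}$ ($H = \left(-149\right) \left(- \frac{1}{100}\right) = \frac{149}{100} \approx 1.49$)
$R{\left(G,z \right)} = z + 2 G$
$F{\left(D,u \right)} = \frac{D}{9} + \frac{2 u}{9}$ ($F{\left(D,u \right)} = \frac{\left(D + u\right) + u}{9} = \frac{D + 2 u}{9} = \frac{D}{9} + \frac{2 u}{9}$)
$\sqrt{44535 + F{\left(H,R{\left(9,14 \right)} \right)}} = \sqrt{44535 + \left(\frac{1}{9} \cdot \frac{149}{100} + \frac{2 \left(14 + 2 \cdot 9\right)}{9}\right)} = \sqrt{44535 + \left(\frac{149}{900} + \frac{2 \left(14 + 18\right)}{9}\right)} = \sqrt{44535 + \left(\frac{149}{900} + \frac{2}{9} \cdot 32\right)} = \sqrt{44535 + \left(\frac{149}{900} + \frac{64}{9}\right)} = \sqrt{44535 + \frac{2183}{300}} = \sqrt{\frac{13362683}{300}} = \frac{\sqrt{40088049}}{30}$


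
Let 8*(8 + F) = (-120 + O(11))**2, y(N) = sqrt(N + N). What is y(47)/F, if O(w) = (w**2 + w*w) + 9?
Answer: 8*sqrt(94)/17097 ≈ 0.0045366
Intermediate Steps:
O(w) = 9 + 2*w**2 (O(w) = (w**2 + w**2) + 9 = 2*w**2 + 9 = 9 + 2*w**2)
y(N) = sqrt(2)*sqrt(N) (y(N) = sqrt(2*N) = sqrt(2)*sqrt(N))
F = 17097/8 (F = -8 + (-120 + (9 + 2*11**2))**2/8 = -8 + (-120 + (9 + 2*121))**2/8 = -8 + (-120 + (9 + 242))**2/8 = -8 + (-120 + 251)**2/8 = -8 + (1/8)*131**2 = -8 + (1/8)*17161 = -8 + 17161/8 = 17097/8 ≈ 2137.1)
y(47)/F = (sqrt(2)*sqrt(47))/(17097/8) = sqrt(94)*(8/17097) = 8*sqrt(94)/17097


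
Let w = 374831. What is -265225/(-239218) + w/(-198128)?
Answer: -2651273097/3385413136 ≈ -0.78315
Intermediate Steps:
-265225/(-239218) + w/(-198128) = -265225/(-239218) + 374831/(-198128) = -265225*(-1/239218) + 374831*(-1/198128) = 265225/239218 - 374831/198128 = -2651273097/3385413136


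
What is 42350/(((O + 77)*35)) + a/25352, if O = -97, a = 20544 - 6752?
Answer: -380001/6338 ≈ -59.956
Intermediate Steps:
a = 13792
42350/(((O + 77)*35)) + a/25352 = 42350/(((-97 + 77)*35)) + 13792/25352 = 42350/((-20*35)) + 13792*(1/25352) = 42350/(-700) + 1724/3169 = 42350*(-1/700) + 1724/3169 = -121/2 + 1724/3169 = -380001/6338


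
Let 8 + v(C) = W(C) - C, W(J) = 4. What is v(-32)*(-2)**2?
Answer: 112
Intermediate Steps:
v(C) = -4 - C (v(C) = -8 + (4 - C) = -4 - C)
v(-32)*(-2)**2 = (-4 - 1*(-32))*(-2)**2 = (-4 + 32)*4 = 28*4 = 112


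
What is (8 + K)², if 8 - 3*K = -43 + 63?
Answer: 16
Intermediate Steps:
K = -4 (K = 8/3 - (-43 + 63)/3 = 8/3 - ⅓*20 = 8/3 - 20/3 = -4)
(8 + K)² = (8 - 4)² = 4² = 16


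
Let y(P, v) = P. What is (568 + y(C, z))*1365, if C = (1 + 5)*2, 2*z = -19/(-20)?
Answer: 791700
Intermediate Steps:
z = 19/40 (z = (-19/(-20))/2 = (-19*(-1/20))/2 = (1/2)*(19/20) = 19/40 ≈ 0.47500)
C = 12 (C = 6*2 = 12)
(568 + y(C, z))*1365 = (568 + 12)*1365 = 580*1365 = 791700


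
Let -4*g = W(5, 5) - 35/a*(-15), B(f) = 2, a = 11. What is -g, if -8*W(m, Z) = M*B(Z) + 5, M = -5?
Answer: 4255/352 ≈ 12.088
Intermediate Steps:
W(m, Z) = 5/8 (W(m, Z) = -(-5*2 + 5)/8 = -(-10 + 5)/8 = -⅛*(-5) = 5/8)
g = -4255/352 (g = -(5/8 - 35/11*(-15))/4 = -(5/8 + 525/11)/4 = -¼*4255/88 = -4255/352 ≈ -12.088)
-g = -1*(-4255/352) = 4255/352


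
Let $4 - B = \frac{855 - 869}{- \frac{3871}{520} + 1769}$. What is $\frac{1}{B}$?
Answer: $\frac{916009}{3671316} \approx 0.2495$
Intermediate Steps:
$B = \frac{3671316}{916009}$ ($B = 4 - \frac{855 - 869}{- \frac{3871}{520} + 1769} = 4 - - \frac{14}{\left(-3871\right) \frac{1}{520} + 1769} = 4 - - \frac{14}{- \frac{3871}{520} + 1769} = 4 - - \frac{14}{\frac{916009}{520}} = 4 - \left(-14\right) \frac{520}{916009} = 4 - - \frac{7280}{916009} = 4 + \frac{7280}{916009} = \frac{3671316}{916009} \approx 4.0079$)
$\frac{1}{B} = \frac{1}{\frac{3671316}{916009}} = \frac{916009}{3671316}$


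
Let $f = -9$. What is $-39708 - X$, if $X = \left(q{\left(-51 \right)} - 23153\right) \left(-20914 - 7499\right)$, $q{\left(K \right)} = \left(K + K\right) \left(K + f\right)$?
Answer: $-483998337$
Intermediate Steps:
$q{\left(K \right)} = 2 K \left(-9 + K\right)$ ($q{\left(K \right)} = \left(K + K\right) \left(K - 9\right) = 2 K \left(-9 + K\right)$)
$X = 483958629$ ($X = \left(2 \left(-51\right) \left(-9 - 51\right) - 23153\right) \left(-20914 - 7499\right) = \left(2 \left(-51\right) \left(-60\right) - 23153\right) \left(-28413\right) = \left(6120 - 23153\right) \left(-28413\right) = \left(-17033\right) \left(-28413\right) = 483958629$)
$-39708 - X = -39708 - 483958629 = -483998337$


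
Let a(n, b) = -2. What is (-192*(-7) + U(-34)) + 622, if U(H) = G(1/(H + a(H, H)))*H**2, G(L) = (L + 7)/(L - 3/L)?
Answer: 7931998/3887 ≈ 2040.6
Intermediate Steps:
G(L) = (7 + L)/(L - 3/L)
U(H) = H**2*(7 + 1/(-2 + H))/((-3 + (-2 + H)**(-2))*(-2 + H)) (U(H) = ((7 + 1/(H - 2))/((H - 2)*(-3 + (1/(H - 2))**2)))*H**2 = ((7 + 1/(-2 + H))/((-2 + H)*(-3 + (1/(-2 + H))**2)))*H**2 = ((7 + 1/(-2 + H))/((-2 + H)*(-3 + (-2 + H)**(-2))))*H**2 = ((7 + 1/(-2 + H))/((-3 + (-2 + H)**(-2))*(-2 + H)))*H**2 = H**2*(7 + 1/(-2 + H))/((-3 + (-2 + H)**(-2))*(-2 + H)))
(-192*(-7) + U(-34)) + 622 = (-192*(-7) + (-34)**2*(-13 + 7*(-34))/(1 - 3*(-2 - 34)**2)) + 622 = (1344 + 1156*(-13 - 238)/(1 - 3*(-36)**2)) + 622 = (1344 + 1156*(-251)/(1 - 3*1296)) + 622 = (1344 + 1156*(-251)/(1 - 3888)) + 622 = (1344 + 1156*(-251)/(-3887)) + 622 = (1344 + 1156*(-1/3887)*(-251)) + 622 = (1344 + 290156/3887) + 622 = 5514284/3887 + 622 = 7931998/3887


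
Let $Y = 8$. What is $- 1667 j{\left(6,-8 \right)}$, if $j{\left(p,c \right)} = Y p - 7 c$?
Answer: $-173368$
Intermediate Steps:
$j{\left(p,c \right)} = - 7 c + 8 p$ ($j{\left(p,c \right)} = 8 p - 7 c = - 7 c + 8 p$)
$- 1667 j{\left(6,-8 \right)} = - 1667 \left(\left(-7\right) \left(-8\right) + 8 \cdot 6\right) = - 1667 \left(56 + 48\right) = \left(-1667\right) 104 = -173368$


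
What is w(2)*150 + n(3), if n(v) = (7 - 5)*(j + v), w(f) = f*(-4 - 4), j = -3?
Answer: -2400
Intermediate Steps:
w(f) = -8*f (w(f) = f*(-8) = -8*f)
n(v) = -6 + 2*v (n(v) = (7 - 5)*(-3 + v) = 2*(-3 + v) = -6 + 2*v)
w(2)*150 + n(3) = -8*2*150 + (-6 + 2*3) = -16*150 + (-6 + 6) = -2400 + 0 = -2400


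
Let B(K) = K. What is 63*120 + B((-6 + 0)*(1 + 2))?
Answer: 7542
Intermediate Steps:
63*120 + B((-6 + 0)*(1 + 2)) = 63*120 + (-6 + 0)*(1 + 2) = 7560 - 6*3 = 7560 - 18 = 7542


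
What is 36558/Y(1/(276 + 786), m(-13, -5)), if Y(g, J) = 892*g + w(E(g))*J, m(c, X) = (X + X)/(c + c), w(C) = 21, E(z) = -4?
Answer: 252359874/61553 ≈ 4099.9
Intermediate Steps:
m(c, X) = X/c (m(c, X) = (2*X)/((2*c)) = (2*X)*(1/(2*c)) = X/c)
Y(g, J) = 21*J + 892*g (Y(g, J) = 892*g + 21*J = 21*J + 892*g)
36558/Y(1/(276 + 786), m(-13, -5)) = 36558/(21*(-5/(-13)) + 892/(276 + 786)) = 36558/(21*(-5*(-1/13)) + 892/1062) = 36558/(21*(5/13) + 892*(1/1062)) = 36558/(105/13 + 446/531) = 36558/(61553/6903) = 36558*(6903/61553) = 252359874/61553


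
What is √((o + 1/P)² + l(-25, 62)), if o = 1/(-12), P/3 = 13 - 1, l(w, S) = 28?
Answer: √9073/18 ≈ 5.2918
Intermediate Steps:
P = 36 (P = 3*(13 - 1) = 3*12 = 36)
o = -1/12 ≈ -0.083333
√((o + 1/P)² + l(-25, 62)) = √((-1/12 + 1/36)² + 28) = √((-1/18)² + 28) = √(1/324 + 28) = √(9073/324) = √9073/18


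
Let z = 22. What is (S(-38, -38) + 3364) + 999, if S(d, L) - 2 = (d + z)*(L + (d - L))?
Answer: 4973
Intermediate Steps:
S(d, L) = 2 + d*(22 + d) (S(d, L) = 2 + (d + 22)*(L + (d - L)) = 2 + (22 + d)*d = 2 + d*(22 + d))
(S(-38, -38) + 3364) + 999 = ((2 + (-38)² + 22*(-38)) + 3364) + 999 = ((2 + 1444 - 836) + 3364) + 999 = (610 + 3364) + 999 = 3974 + 999 = 4973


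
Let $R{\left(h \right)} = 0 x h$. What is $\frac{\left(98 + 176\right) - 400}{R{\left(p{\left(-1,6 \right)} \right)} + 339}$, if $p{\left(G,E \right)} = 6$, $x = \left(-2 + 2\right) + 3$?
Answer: $- \frac{42}{113} \approx -0.37168$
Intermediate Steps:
$x = 3$ ($x = 0 + 3 = 3$)
$R{\left(h \right)} = 0$ ($R{\left(h \right)} = 0 \cdot 3 h = 0 h = 0$)
$\frac{\left(98 + 176\right) - 400}{R{\left(p{\left(-1,6 \right)} \right)} + 339} = \frac{\left(98 + 176\right) - 400}{0 + 339} = \frac{274 - 400}{339} = \left(-126\right) \frac{1}{339} = - \frac{42}{113}$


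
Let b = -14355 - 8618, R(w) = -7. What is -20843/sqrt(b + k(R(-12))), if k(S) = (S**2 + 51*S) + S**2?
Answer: 20843*I*sqrt(3)/264 ≈ 136.75*I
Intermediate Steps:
b = -22973
k(S) = 2*S**2 + 51*S
-20843/sqrt(b + k(R(-12))) = -20843/sqrt(-22973 - 7*(51 + 2*(-7))) = -20843/sqrt(-22973 - 7*(51 - 14)) = -20843/sqrt(-22973 - 7*37) = -20843/sqrt(-22973 - 259) = -20843*(-I*sqrt(3)/264) = -(-20843)*I*sqrt(3)/264 = 20843*I*sqrt(3)/264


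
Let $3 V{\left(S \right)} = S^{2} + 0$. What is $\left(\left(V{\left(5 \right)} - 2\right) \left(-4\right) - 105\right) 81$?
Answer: $-10557$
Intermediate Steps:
$V{\left(S \right)} = \frac{S^{2}}{3}$ ($V{\left(S \right)} = \frac{S^{2} + 0}{3} = \frac{S^{2}}{3}$)
$\left(\left(V{\left(5 \right)} - 2\right) \left(-4\right) - 105\right) 81 = \left(\left(\frac{5^{2}}{3} - 2\right) \left(-4\right) - 105\right) 81 = \left(\left(\frac{1}{3} \cdot 25 - 2\right) \left(-4\right) - 105\right) 81 = \left(\left(\frac{25}{3} - 2\right) \left(-4\right) - 105\right) 81 = \left(\frac{19}{3} \left(-4\right) - 105\right) 81 = \left(- \frac{76}{3} - 105\right) 81 = \left(- \frac{391}{3}\right) 81 = -10557$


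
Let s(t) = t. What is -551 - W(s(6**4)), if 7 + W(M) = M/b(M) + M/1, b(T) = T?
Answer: -1841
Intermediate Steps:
W(M) = -6 + M (W(M) = -7 + (M/M + M/1) = -7 + (1 + M*1) = -7 + (1 + M) = -6 + M)
-551 - W(s(6**4)) = -551 - (-6 + 6**4) = -551 - (-6 + 1296) = -551 - 1*1290 = -551 - 1290 = -1841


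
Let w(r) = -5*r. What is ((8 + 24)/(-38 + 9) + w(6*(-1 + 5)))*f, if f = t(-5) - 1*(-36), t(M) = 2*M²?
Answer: -302032/29 ≈ -10415.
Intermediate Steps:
f = 86 (f = 2*(-5)² - 1*(-36) = 2*25 + 36 = 50 + 36 = 86)
((8 + 24)/(-38 + 9) + w(6*(-1 + 5)))*f = ((8 + 24)/(-38 + 9) - 30*(-1 + 5))*86 = (32/(-29) - 30*4)*86 = (32*(-1/29) - 5*24)*86 = (-32/29 - 120)*86 = -3512/29*86 = -302032/29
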